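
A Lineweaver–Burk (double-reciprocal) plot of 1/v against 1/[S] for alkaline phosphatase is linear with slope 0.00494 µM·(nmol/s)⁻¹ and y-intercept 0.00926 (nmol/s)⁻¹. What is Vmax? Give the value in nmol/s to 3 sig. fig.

108 nmol/s

The y-intercept of a Lineweaver–Burk plot equals 1/Vmax, so Vmax = 1/0.00926 = 108 nmol/s.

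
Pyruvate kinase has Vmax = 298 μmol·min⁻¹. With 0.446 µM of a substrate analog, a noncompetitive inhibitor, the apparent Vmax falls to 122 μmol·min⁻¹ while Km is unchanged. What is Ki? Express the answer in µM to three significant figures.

0.309 µM

Noncompetitive: Vmax,app = Vmax/α with α = 1 + [I]/Ki.
α = Vmax/Vmax,app = 298/122 = 2.443.
Ki = [I]/(α − 1) = 0.446/1.443 = 0.309 µM.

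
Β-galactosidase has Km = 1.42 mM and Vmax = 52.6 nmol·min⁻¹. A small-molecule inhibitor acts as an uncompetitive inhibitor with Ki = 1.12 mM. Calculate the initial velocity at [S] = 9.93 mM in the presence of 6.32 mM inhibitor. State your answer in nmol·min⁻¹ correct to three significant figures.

7.75 nmol·min⁻¹

With α = 1 + [I]/Ki = 1 + 6.32/1.12 = 6.643, the uncompetitive rate law is v = (Vmax/α)·[S] / (Km/α + [S]).
v = (52.6/6.643)×9.93 / (1.42/6.643 + 9.93) = 78.63/10.14 = 7.75 nmol·min⁻¹.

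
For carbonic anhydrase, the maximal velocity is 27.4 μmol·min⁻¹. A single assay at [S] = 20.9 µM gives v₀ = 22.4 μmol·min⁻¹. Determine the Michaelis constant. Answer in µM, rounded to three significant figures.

v/Vmax = 22.4/27.4 = 0.8175 = [S]/(Km+[S]).
So Km + [S] = [S]/0.8175 = 25.57 µM, giving Km = 25.57 − 20.9 = 4.67 µM.

4.67 µM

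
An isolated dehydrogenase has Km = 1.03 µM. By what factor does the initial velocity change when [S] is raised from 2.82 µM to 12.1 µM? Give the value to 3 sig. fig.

1.26

Since Vmax cancels, v₂/v₁ = [S]₂(Km+[S]₁) / [S]₁(Km+[S]₂).
= 12.1×(1.03+2.82) / (2.82×(1.03+12.1)) = 46.58/37.03 = 1.26.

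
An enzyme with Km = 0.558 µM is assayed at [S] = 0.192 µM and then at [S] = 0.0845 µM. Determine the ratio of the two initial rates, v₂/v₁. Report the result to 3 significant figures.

The fractional saturations are [S]/(Km+[S]) = 0.192/0.7500 = 0.2560 and 0.0845/0.6425 = 0.1315.
v₂/v₁ is just their ratio: 0.1315/0.2560 = 0.514.

0.514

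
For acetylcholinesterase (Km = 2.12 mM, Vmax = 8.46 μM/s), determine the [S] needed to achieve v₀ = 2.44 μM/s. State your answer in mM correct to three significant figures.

The required fractional saturation is v/Vmax = 2.44/8.46 = 0.2884.
Then [S]/(Km+[S]) = 0.2884 ⇒ [S] = 2.12 × 0.2884/(1 − 0.2884) = 0.859 mM.

0.859 mM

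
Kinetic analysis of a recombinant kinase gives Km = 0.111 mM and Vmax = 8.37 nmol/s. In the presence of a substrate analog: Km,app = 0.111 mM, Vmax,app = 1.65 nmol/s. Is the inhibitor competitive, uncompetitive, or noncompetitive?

Vmax decreases (8.37 → 1.65 nmol/s) while Km is unchanged — pure noncompetitive inhibition.

noncompetitive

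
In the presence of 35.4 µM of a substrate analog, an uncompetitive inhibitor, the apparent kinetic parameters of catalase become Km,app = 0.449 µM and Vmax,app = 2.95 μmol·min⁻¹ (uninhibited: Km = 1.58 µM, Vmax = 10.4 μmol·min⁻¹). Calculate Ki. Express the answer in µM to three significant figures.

14.0 µM

Uncompetitive: Vmax,app = Vmax/α (and Km,app = Km/α) with α = 1 + [I]/Ki.
α = Vmax/Vmax,app = 10.4/2.95 = 3.525.
Since α = 1 + [I]/Ki, [I]/Ki = 3.525 − 1 = 2.525 and Ki = 35.4/2.525 = 14.0 µM.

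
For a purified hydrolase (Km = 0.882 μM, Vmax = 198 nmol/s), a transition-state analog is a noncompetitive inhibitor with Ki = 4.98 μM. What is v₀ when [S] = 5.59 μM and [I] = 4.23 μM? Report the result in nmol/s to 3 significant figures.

92.5 nmol/s

α = 1 + [I]/Ki = 1 + 4.23/4.98 = 1.849.
For a noncompetitive inhibitor, Vmax is reduced to Vmax/α while Km is unchanged: Km,app = 0.882 μM, Vmax,app = 107 nmol/s.
v = Vmax,app·[S]/(Km,app + [S]) = 107 × 5.59/(0.882 + 5.59) = 92.5 nmol/s.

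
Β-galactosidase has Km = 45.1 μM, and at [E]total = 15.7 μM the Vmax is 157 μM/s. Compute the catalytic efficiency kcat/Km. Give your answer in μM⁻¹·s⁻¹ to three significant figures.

kcat = Vmax/[E]total = 157/15.7 = 10.0 s⁻¹.
kcat/Km = 10.0/45.1 = 0.222 μM⁻¹·s⁻¹.

0.222 μM⁻¹·s⁻¹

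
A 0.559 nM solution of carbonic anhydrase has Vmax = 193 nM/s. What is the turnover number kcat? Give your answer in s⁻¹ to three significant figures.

345 s⁻¹

kcat = Vmax/[E]total = 193 nM/s / 0.559 nM = 345 s⁻¹.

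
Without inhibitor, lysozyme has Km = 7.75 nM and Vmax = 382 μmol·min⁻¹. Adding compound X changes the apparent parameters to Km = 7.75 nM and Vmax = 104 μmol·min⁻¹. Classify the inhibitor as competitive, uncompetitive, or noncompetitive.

Vmax decreases (382 → 104 μmol·min⁻¹) while Km is unchanged — pure noncompetitive inhibition.

noncompetitive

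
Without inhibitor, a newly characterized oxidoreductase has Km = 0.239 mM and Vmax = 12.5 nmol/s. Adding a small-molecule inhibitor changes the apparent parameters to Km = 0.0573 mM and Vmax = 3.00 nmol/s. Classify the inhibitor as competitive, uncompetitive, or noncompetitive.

Both Km and Vmax decrease by the same factor (~4.17-fold) — characteristic of uncompetitive inhibition.

uncompetitive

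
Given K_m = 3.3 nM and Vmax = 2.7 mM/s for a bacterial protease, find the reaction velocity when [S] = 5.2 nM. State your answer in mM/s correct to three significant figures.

1.65 mM/s

[S]/(Km+[S]) = 5.2/8.500 = 0.6118, the fractional saturation.
v = 0.6118 × Vmax = 0.6118 × 2.7 = 1.65 mM/s.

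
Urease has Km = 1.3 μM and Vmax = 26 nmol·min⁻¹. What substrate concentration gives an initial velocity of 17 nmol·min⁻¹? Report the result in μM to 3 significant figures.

Rearranging v = Vmax[S]/(Km+[S]) gives [S] = Km·v/(Vmax − v).
[S] = 1.3 × 17 / (26 − 17) = 22.10/9.000 = 2.46 μM.

2.46 μM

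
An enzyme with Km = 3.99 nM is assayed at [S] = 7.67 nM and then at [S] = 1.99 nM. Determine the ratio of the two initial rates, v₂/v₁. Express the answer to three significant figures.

The fractional saturations are [S]/(Km+[S]) = 7.67/11.66 = 0.6578 and 1.99/5.980 = 0.3328.
v₂/v₁ is just their ratio: 0.3328/0.6578 = 0.506.

0.506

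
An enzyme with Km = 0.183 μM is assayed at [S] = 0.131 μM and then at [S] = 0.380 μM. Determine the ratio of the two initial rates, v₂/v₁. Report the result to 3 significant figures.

Since Vmax cancels, v₂/v₁ = [S]₂(Km+[S]₁) / [S]₁(Km+[S]₂).
= 0.380×(0.183+0.131) / (0.131×(0.183+0.380)) = 0.1193/0.07375 = 1.62.

1.62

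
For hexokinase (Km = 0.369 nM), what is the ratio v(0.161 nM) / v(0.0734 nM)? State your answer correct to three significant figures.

The fractional saturations are [S]/(Km+[S]) = 0.0734/0.4424 = 0.1659 and 0.161/0.5300 = 0.3038.
v₂/v₁ is just their ratio: 0.3038/0.1659 = 1.83.

1.83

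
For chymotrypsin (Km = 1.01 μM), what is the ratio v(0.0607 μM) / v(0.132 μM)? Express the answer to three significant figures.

0.490

The fractional saturations are [S]/(Km+[S]) = 0.132/1.142 = 0.1156 and 0.0607/1.071 = 0.05669.
v₂/v₁ is just their ratio: 0.05669/0.1156 = 0.490.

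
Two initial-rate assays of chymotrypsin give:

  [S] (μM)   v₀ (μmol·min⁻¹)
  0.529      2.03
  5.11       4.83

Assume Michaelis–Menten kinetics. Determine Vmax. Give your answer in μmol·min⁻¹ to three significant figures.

5.75 μmol·min⁻¹

From v = Vmax[S]/(Km+[S]), each point gives Vmax = v(Km+[S])/[S].
Equating: 2.03(Km+0.529)/0.529 = 4.83(Km+5.11)/5.11.
3.837·Km + 2.03 = 0.9452·Km + 4.83, so (3.837 − 0.9452)·Km = 4.83 − 2.03.
Km = 2.800/2.892 = 0.968 μM; then Vmax = 2.03(0.968+0.529)/0.529 = 5.75 μmol·min⁻¹.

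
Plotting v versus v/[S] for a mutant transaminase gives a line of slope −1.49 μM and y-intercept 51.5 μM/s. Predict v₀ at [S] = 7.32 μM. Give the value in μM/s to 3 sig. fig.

In the Eadie–Hofstee form v = Vmax − Km·(v/[S]), the slope is −Km and the intercept is Vmax, so Km = 1.49 μM and Vmax = 51.5 μM/s.
v = 51.5 × 7.32/(1.49 + 7.32) = 42.8 μM/s.

42.8 μM/s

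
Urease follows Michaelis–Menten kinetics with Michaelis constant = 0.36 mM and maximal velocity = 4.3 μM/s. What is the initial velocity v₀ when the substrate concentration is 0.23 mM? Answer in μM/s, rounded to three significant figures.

v = Vmax·[S]/(Km + [S]) = 4.3 × 0.23 / (0.36 + 0.23)
  = 0.9890 / 0.5900 = 1.68 μM/s.

1.68 μM/s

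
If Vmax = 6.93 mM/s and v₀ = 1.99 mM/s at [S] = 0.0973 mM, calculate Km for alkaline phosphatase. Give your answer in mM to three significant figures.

0.242 mM

v/Vmax = 1.99/6.93 = 0.2872 = [S]/(Km+[S]).
So Km + [S] = [S]/0.2872 = 0.3388 mM, giving Km = 0.3388 − 0.0973 = 0.242 mM.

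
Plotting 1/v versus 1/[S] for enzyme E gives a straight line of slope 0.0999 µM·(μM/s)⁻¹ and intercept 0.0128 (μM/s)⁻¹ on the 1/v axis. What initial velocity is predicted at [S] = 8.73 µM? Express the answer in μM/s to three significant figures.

The y-intercept is 1/Vmax, so Vmax = 1/0.0128 = 78.1 μM/s.
The slope is Km/Vmax, so Km = 0.0999 × 78.1 = 7.80 µM.
Then v = 78.1 × 8.73/(7.80 + 8.73) = 41.2 μM/s.

41.2 μM/s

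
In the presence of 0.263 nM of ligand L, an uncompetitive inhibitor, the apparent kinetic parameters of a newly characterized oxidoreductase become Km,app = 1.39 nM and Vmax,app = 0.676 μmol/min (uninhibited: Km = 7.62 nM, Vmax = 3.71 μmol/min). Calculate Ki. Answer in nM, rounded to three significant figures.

0.0586 nM

Uncompetitive: Vmax,app = Vmax/α (and Km,app = Km/α) with α = 1 + [I]/Ki.
α = Vmax/Vmax,app = 3.71/0.676 = 5.488.
Since α = 1 + [I]/Ki, [I]/Ki = 5.488 − 1 = 4.488 and Ki = 0.263/4.488 = 0.0586 nM.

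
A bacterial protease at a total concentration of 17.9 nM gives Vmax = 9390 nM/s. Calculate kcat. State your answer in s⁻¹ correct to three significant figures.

525 s⁻¹

kcat = Vmax/[E]total = 9390 nM/s / 17.9 nM = 525 s⁻¹.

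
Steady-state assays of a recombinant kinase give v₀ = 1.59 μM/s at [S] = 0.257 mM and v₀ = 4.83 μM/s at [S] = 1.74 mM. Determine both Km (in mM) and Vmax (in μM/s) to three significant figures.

From v = Vmax[S]/(Km+[S]), each point gives Vmax = v(Km+[S])/[S].
Equating: 1.59(Km+0.257)/0.257 = 4.83(Km+1.74)/1.74.
6.187·Km + 1.59 = 2.776·Km + 4.83, so (6.187 − 2.776)·Km = 4.83 − 1.59.
Km = 3.240/3.411 = 0.950 mM; then Vmax = 1.59(0.950+0.257)/0.257 = 7.47 μM/s.

Km = 0.950 mM; Vmax = 7.47 μM/s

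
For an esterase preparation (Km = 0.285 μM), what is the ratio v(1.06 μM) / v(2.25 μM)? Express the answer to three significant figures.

0.888

Since Vmax cancels, v₂/v₁ = [S]₂(Km+[S]₁) / [S]₁(Km+[S]₂).
= 1.06×(0.285+2.25) / (2.25×(0.285+1.06)) = 2.687/3.026 = 0.888.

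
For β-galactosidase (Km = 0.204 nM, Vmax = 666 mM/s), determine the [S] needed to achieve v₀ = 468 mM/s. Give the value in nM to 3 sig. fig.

0.482 nM

Rearranging v = Vmax[S]/(Km+[S]) gives [S] = Km·v/(Vmax − v).
[S] = 0.204 × 468 / (666 − 468) = 95.47/198.0 = 0.482 nM.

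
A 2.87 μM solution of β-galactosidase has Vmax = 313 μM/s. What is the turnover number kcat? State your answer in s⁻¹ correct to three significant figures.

109 s⁻¹

kcat = Vmax/[E]total = 313 μM/s / 2.87 μM = 109 s⁻¹.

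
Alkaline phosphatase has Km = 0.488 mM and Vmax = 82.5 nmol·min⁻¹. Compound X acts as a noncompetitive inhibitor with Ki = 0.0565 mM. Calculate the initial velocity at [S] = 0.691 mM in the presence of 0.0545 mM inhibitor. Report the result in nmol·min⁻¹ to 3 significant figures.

With α = 1 + [I]/Ki = 1 + 0.0545/0.0565 = 1.965, the noncompetitive rate law is v = (Vmax/α)·[S] / (Km + [S]).
v = (82.5/1.965)×0.691 / (0.488 + 0.691) = 29.02/1.179 = 24.6 nmol·min⁻¹.

24.6 nmol·min⁻¹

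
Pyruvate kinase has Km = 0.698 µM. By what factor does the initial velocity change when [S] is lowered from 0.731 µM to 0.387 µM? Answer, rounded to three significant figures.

Since Vmax cancels, v₂/v₁ = [S]₂(Km+[S]₁) / [S]₁(Km+[S]₂).
= 0.387×(0.698+0.731) / (0.731×(0.698+0.387)) = 0.5530/0.7931 = 0.697.

0.697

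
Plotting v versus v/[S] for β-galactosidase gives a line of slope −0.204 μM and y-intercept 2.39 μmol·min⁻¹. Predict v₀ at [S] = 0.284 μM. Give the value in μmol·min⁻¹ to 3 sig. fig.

In the Eadie–Hofstee form v = Vmax − Km·(v/[S]), the slope is −Km and the intercept is Vmax, so Km = 0.204 μM and Vmax = 2.39 μmol·min⁻¹.
v = 2.39 × 0.284/(0.204 + 0.284) = 1.39 μmol·min⁻¹.

1.39 μmol·min⁻¹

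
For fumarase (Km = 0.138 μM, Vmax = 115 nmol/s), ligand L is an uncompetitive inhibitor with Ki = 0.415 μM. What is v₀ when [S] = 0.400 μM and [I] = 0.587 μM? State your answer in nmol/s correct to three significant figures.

α = 1 + [I]/Ki = 1 + 0.587/0.415 = 2.414.
For an uncompetitive inhibitor, both parameters are divided by α, giving Vmax/α and Km/α: Km,app = 0.0572 μM, Vmax,app = 47.6 nmol/s.
v = Vmax,app·[S]/(Km,app + [S]) = 47.6 × 0.400/(0.0572 + 0.400) = 41.7 nmol/s.

41.7 nmol/s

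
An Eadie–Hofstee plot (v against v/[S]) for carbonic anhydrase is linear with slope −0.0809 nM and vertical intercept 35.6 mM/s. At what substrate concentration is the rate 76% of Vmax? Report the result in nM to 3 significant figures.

The Eadie–Hofstee slope gives Km = 0.0809 nM (slope = −Km).
v/Vmax = [S]/(Km+[S]) = 0.76 ⇒ [S] = Km·0.76/(1−0.76) = 0.0809 × 3.167 = 0.256 nM.

0.256 nM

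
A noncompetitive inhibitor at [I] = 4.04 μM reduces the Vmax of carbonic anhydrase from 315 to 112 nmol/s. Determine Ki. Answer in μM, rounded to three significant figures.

2.23 μM

Noncompetitive: Vmax,app = Vmax/α with α = 1 + [I]/Ki.
α = Vmax/Vmax,app = 315/112 = 2.812.
Since α = 1 + [I]/Ki, [I]/Ki = 2.812 − 1 = 1.812 and Ki = 4.04/1.812 = 2.23 μM.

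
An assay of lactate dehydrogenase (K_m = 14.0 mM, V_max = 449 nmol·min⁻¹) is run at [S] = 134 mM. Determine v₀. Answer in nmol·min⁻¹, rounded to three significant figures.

v = Vmax·[S]/(Km + [S]) = 449 × 134 / (14.0 + 134)
  = 60170 / 148.0 = 407 nmol·min⁻¹.

407 nmol·min⁻¹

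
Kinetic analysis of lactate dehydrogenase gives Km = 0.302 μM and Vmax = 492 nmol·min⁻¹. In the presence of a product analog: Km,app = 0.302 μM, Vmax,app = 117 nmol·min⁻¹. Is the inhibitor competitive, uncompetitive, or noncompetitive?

noncompetitive

Vmax decreases (492 → 117 nmol·min⁻¹) while Km is unchanged — pure noncompetitive inhibition.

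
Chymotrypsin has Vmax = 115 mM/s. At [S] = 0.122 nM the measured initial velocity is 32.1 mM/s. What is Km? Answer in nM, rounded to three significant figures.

v/Vmax = 32.1/115 = 0.2791 = [S]/(Km+[S]).
So Km + [S] = [S]/0.2791 = 0.4371 nM, giving Km = 0.4371 − 0.122 = 0.315 nM.

0.315 nM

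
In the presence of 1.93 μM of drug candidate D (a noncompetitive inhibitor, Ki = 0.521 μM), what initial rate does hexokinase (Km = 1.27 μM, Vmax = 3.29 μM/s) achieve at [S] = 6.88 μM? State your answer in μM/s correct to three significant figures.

0.590 μM/s

α = 1 + [I]/Ki = 1 + 1.93/0.521 = 4.704.
For a noncompetitive inhibitor, Vmax is reduced to Vmax/α while Km is unchanged: Km,app = 1.27 μM, Vmax,app = 0.699 μM/s.
v = Vmax,app·[S]/(Km,app + [S]) = 0.699 × 6.88/(1.27 + 6.88) = 0.590 μM/s.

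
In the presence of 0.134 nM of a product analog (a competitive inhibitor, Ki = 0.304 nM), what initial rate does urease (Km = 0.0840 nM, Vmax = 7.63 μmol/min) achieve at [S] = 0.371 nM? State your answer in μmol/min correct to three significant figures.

5.75 μmol/min

With α = 1 + [I]/Ki = 1 + 0.134/0.304 = 1.441, the competitive rate law is v = Vmax[S] / (αKm + [S]).
v = 7.63×0.371 / (1.441×0.0840 + 0.371) = 2.831/0.4920 = 5.75 μmol/min.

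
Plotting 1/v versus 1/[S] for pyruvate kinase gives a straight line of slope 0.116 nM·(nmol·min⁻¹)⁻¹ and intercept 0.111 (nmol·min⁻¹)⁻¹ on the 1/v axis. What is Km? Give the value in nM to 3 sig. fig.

y-intercept = 1/Vmax ⇒ Vmax = 9.01 nmol·min⁻¹; slope = Km/Vmax ⇒ Km = slope × Vmax.
Km = 0.116 × 9.01 = 1.05 nM.

1.05 nM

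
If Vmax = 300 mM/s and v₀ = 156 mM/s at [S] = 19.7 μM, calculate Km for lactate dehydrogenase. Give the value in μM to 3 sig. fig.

18.2 μM

From v = Vmax[S]/(Km+[S]), Km = [S](Vmax − v)/v.
Km = 19.7 × (300 − 156) / 156 = 2837/156 = 18.2 μM.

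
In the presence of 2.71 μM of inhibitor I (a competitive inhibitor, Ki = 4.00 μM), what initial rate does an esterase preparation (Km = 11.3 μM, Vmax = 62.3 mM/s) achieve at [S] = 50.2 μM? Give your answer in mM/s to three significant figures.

45.2 mM/s

With α = 1 + [I]/Ki = 1 + 2.71/4.00 = 1.678, the competitive rate law is v = Vmax[S] / (αKm + [S]).
v = 62.3×50.2 / (1.678×11.3 + 50.2) = 3127/69.16 = 45.2 mM/s.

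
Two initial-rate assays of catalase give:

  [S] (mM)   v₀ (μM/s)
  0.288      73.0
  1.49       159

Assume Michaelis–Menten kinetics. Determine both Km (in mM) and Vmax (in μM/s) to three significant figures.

In reciprocal form, 1/v = (Km/Vmax)·(1/[S]) + 1/Vmax. The two points give (1/[S], 1/v) = (3.472, 0.01370) and (0.6711, 0.006289).
Slope = (0.01370 − 0.006289)/(3.472 − 0.6711) = 0.002645; intercept = 0.01370 − 0.002645×3.472 = 0.004514.
Vmax = 1/intercept = 222 μM/s; Km = slope × Vmax = 0.002645 × 222 = 0.586 mM.

Km = 0.586 mM; Vmax = 222 μM/s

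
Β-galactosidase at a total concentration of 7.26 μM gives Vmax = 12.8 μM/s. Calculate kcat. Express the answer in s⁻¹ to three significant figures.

1.76 s⁻¹

kcat = Vmax/[E]total = 12.8 μM/s / 7.26 μM = 1.76 s⁻¹.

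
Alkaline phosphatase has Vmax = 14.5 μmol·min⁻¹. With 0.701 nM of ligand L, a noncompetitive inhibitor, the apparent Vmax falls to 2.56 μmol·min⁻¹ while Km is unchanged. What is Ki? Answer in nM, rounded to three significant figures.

0.150 nM

Noncompetitive: Vmax,app = Vmax/α with α = 1 + [I]/Ki.
α = Vmax/Vmax,app = 14.5/2.56 = 5.664.
Ki = [I]/(α − 1) = 0.701/4.664 = 0.150 nM.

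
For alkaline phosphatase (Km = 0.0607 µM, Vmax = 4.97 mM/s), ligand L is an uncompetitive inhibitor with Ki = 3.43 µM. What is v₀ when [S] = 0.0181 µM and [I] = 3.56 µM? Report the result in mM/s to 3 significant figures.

α = 1 + [I]/Ki = 1 + 3.56/3.43 = 2.038.
For an uncompetitive inhibitor, both parameters are divided by α, giving Vmax/α and Km/α: Km,app = 0.0298 µM, Vmax,app = 2.44 mM/s.
v = Vmax,app·[S]/(Km,app + [S]) = 2.44 × 0.0181/(0.0298 + 0.0181) = 0.922 mM/s.

0.922 mM/s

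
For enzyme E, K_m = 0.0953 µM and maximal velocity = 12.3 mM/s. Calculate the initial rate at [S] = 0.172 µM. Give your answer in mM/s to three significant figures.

[S]/(Km+[S]) = 0.172/0.2673 = 0.6435, the fractional saturation.
v = 0.6435 × Vmax = 0.6435 × 12.3 = 7.91 mM/s.

7.91 mM/s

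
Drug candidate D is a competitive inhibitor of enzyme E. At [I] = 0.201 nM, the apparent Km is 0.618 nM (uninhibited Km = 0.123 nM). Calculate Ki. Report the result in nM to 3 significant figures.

Competitive: Km,app = α·Km with α = 1 + [I]/Ki.
α = Km,app/Km = 0.618/0.123 = 5.024.
Ki = [I]/(α − 1) = 0.201/4.024 = 0.0499 nM.

0.0499 nM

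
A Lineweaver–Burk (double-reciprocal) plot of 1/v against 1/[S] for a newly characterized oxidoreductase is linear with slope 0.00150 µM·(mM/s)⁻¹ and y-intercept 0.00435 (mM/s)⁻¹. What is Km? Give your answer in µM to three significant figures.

0.345 µM

y-intercept = 1/Vmax ⇒ Vmax = 230 mM/s; slope = Km/Vmax ⇒ Km = slope × Vmax.
Km = 0.00150 × 230 = 0.345 µM.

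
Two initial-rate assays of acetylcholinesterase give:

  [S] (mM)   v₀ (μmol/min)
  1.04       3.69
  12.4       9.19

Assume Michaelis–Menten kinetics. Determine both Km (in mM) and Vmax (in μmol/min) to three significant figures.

In reciprocal form, 1/v = (Km/Vmax)·(1/[S]) + 1/Vmax. The two points give (1/[S], 1/v) = (0.9615, 0.2710) and (0.08065, 0.1088).
Slope = (0.2710 − 0.1088)/(0.9615 − 0.08065) = 0.1841; intercept = 0.2710 − 0.1841×0.9615 = 0.09397.
Vmax = 1/intercept = 10.6 μmol/min; Km = slope × Vmax = 0.1841 × 10.6 = 1.96 mM.

Km = 1.96 mM; Vmax = 10.6 μmol/min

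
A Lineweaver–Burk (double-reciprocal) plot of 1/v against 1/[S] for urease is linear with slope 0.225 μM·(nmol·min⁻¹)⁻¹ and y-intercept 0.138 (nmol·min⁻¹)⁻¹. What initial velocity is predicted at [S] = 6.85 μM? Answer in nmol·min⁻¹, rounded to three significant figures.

The y-intercept is 1/Vmax, so Vmax = 1/0.138 = 7.25 nmol·min⁻¹.
The slope is Km/Vmax, so Km = 0.225 × 7.25 = 1.63 μM.
Then v = 7.25 × 6.85/(1.63 + 6.85) = 5.85 nmol·min⁻¹.

5.85 nmol·min⁻¹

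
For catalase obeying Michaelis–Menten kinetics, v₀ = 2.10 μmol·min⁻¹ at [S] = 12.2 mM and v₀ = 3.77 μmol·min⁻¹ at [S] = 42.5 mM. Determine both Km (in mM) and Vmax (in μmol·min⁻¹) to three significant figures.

In reciprocal form, 1/v = (Km/Vmax)·(1/[S]) + 1/Vmax. The two points give (1/[S], 1/v) = (0.08197, 0.4762) and (0.02353, 0.2653).
Slope = (0.4762 − 0.2653)/(0.08197 − 0.02353) = 3.610; intercept = 0.4762 − 3.610×0.08197 = 0.1803.
Vmax = 1/intercept = 5.55 μmol·min⁻¹; Km = slope × Vmax = 3.610 × 5.55 = 20.0 mM.

Km = 20.0 mM; Vmax = 5.55 μmol·min⁻¹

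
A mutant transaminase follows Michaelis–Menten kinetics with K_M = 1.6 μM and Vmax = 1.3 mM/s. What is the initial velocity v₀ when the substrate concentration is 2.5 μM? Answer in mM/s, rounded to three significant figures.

[S]/(Km+[S]) = 2.5/4.100 = 0.6098, the fractional saturation.
v = 0.6098 × Vmax = 0.6098 × 1.3 = 0.793 mM/s.

0.793 mM/s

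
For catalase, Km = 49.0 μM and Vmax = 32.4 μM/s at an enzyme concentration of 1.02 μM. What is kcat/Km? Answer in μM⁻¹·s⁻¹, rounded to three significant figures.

0.648 μM⁻¹·s⁻¹

kcat = Vmax/[E]total = 32.4/1.02 = 31.8 s⁻¹.
kcat/Km = 31.8/49.0 = 0.648 μM⁻¹·s⁻¹.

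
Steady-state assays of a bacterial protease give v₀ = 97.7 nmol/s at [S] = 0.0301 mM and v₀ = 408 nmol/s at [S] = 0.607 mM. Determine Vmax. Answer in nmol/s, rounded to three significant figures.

489 nmol/s

From v = Vmax[S]/(Km+[S]), each point gives Vmax = v(Km+[S])/[S].
Equating: 97.7(Km+0.0301)/0.0301 = 408(Km+0.607)/0.607.
3246·Km + 97.7 = 672.2·Km + 408, so (3246 − 672.2)·Km = 408 − 97.7.
Km = 310.3/2574 = 0.121 mM; then Vmax = 97.7(0.121+0.0301)/0.0301 = 489 nmol/s.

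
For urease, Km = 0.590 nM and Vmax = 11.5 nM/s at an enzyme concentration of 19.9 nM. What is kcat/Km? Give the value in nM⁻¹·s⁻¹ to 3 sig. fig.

0.979 nM⁻¹·s⁻¹

kcat = Vmax/[E]total = 11.5/19.9 = 0.578 s⁻¹.
kcat/Km = 0.578/0.590 = 0.979 nM⁻¹·s⁻¹.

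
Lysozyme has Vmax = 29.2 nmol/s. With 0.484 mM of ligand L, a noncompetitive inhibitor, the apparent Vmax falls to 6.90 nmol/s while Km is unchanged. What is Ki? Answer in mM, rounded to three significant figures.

0.150 mM

Noncompetitive: Vmax,app = Vmax/α with α = 1 + [I]/Ki.
α = Vmax/Vmax,app = 29.2/6.90 = 4.232.
Ki = [I]/(α − 1) = 0.484/3.232 = 0.150 mM.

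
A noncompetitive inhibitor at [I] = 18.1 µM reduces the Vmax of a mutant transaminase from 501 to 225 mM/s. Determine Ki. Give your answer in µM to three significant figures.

Noncompetitive: Vmax,app = Vmax/α with α = 1 + [I]/Ki.
α = Vmax/Vmax,app = 501/225 = 2.227.
Ki = [I]/(α − 1) = 18.1/1.227 = 14.8 µM.

14.8 µM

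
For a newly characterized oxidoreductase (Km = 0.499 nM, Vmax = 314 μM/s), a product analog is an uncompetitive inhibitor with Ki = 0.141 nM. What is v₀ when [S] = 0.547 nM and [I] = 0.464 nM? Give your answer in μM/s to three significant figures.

60.3 μM/s

With α = 1 + [I]/Ki = 1 + 0.464/0.141 = 4.291, the uncompetitive rate law is v = (Vmax/α)·[S] / (Km/α + [S]).
v = (314/4.291)×0.547 / (0.499/4.291 + 0.547) = 40.03/0.6633 = 60.3 μM/s.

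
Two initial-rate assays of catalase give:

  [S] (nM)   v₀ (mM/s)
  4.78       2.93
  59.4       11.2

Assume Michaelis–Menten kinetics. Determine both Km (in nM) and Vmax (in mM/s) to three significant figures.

From v = Vmax[S]/(Km+[S]), each point gives Vmax = v(Km+[S])/[S].
Equating: 2.93(Km+4.78)/4.78 = 11.2(Km+59.4)/59.4.
0.6130·Km + 2.93 = 0.1886·Km + 11.2, so (0.6130 − 0.1886)·Km = 11.2 − 2.93.
Km = 8.270/0.4244 = 19.5 nM; then Vmax = 2.93(19.5+4.78)/4.78 = 14.9 mM/s.

Km = 19.5 nM; Vmax = 14.9 mM/s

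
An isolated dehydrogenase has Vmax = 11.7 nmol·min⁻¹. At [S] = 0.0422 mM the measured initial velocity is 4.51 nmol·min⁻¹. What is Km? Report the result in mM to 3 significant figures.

From v = Vmax[S]/(Km+[S]), Km = [S](Vmax − v)/v.
Km = 0.0422 × (11.7 − 4.51) / 4.51 = 0.3034/4.51 = 0.0673 mM.

0.0673 mM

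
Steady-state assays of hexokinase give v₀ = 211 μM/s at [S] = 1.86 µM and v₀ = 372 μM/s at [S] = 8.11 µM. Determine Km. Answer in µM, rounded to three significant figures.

2.38 µM

In reciprocal form, 1/v = (Km/Vmax)·(1/[S]) + 1/Vmax. The two points give (1/[S], 1/v) = (0.5376, 0.004739) and (0.1233, 0.002688).
Slope = (0.004739 − 0.002688)/(0.5376 − 0.1233) = 0.004951; intercept = 0.004739 − 0.004951×0.5376 = 0.002078.
Vmax = 1/intercept = 481 μM/s; Km = slope × Vmax = 0.004951 × 481 = 2.38 µM.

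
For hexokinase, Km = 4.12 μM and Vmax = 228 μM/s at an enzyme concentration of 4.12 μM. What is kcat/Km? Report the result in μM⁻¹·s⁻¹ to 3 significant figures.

kcat = Vmax/[E]total = 228/4.12 = 55.3 s⁻¹.
kcat/Km = 55.3/4.12 = 13.4 μM⁻¹·s⁻¹.

13.4 μM⁻¹·s⁻¹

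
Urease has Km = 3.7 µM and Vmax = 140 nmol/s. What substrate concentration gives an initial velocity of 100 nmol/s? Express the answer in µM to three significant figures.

9.25 µM

The required fractional saturation is v/Vmax = 100/140 = 0.7143.
Then [S]/(Km+[S]) = 0.7143 ⇒ [S] = 3.7 × 0.7143/(1 − 0.7143) = 9.25 µM.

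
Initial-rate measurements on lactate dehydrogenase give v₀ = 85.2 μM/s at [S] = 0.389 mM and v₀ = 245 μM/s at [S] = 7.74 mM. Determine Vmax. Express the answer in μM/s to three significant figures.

In reciprocal form, 1/v = (Km/Vmax)·(1/[S]) + 1/Vmax. The two points give (1/[S], 1/v) = (2.571, 0.01174) and (0.1292, 0.004082).
Slope = (0.01174 − 0.004082)/(2.571 − 0.1292) = 0.003136; intercept = 0.01174 − 0.003136×2.571 = 0.003677.
Vmax = 1/intercept = 272 μM/s; Km = slope × Vmax = 0.003136 × 272 = 0.853 mM.

272 μM/s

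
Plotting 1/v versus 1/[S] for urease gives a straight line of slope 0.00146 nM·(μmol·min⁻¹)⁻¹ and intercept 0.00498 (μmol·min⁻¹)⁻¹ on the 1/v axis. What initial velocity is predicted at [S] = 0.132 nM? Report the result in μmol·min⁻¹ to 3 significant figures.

62.3 μmol·min⁻¹

The y-intercept is 1/Vmax, so Vmax = 1/0.00498 = 201 μmol·min⁻¹.
The slope is Km/Vmax, so Km = 0.00146 × 201 = 0.293 nM.
Then v = 201 × 0.132/(0.293 + 0.132) = 62.3 μmol·min⁻¹.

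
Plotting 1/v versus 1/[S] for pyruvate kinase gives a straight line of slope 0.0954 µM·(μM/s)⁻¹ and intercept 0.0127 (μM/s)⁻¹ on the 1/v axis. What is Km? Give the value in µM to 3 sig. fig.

y-intercept = 1/Vmax ⇒ Vmax = 78.7 μM/s; slope = Km/Vmax ⇒ Km = slope × Vmax.
Km = 0.0954 × 78.7 = 7.51 µM.

7.51 µM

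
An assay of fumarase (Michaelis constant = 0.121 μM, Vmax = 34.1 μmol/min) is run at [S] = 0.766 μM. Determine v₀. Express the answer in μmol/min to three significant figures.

v = Vmax·[S]/(Km + [S]) = 34.1 × 0.766 / (0.121 + 0.766)
  = 26.12 / 0.8870 = 29.4 μmol/min.

29.4 μmol/min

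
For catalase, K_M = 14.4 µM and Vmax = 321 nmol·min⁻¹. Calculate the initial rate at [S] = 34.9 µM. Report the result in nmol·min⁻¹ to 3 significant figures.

227 nmol·min⁻¹

v = Vmax·[S]/(Km + [S]) = 321 × 34.9 / (14.4 + 34.9)
  = 11200 / 49.30 = 227 nmol·min⁻¹.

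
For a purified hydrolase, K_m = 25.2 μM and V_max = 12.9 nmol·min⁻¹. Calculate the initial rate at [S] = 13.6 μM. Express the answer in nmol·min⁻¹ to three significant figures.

4.52 nmol·min⁻¹

[S]/(Km+[S]) = 13.6/38.80 = 0.3505, the fractional saturation.
v = 0.3505 × Vmax = 0.3505 × 12.9 = 4.52 nmol·min⁻¹.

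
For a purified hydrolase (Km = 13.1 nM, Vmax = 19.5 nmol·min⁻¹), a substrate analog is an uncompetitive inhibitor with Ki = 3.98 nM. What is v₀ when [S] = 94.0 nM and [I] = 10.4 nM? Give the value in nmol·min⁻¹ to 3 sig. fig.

With α = 1 + [I]/Ki = 1 + 10.4/3.98 = 3.613, the uncompetitive rate law is v = (Vmax/α)·[S] / (Km/α + [S]).
v = (19.5/3.613)×94.0 / (13.1/3.613 + 94.0) = 507.3/97.63 = 5.20 nmol·min⁻¹.

5.20 nmol·min⁻¹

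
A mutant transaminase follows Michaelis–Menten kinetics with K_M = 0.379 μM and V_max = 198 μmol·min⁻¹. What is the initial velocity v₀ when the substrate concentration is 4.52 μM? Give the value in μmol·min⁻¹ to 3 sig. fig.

183 μmol·min⁻¹

[S]/(Km+[S]) = 4.52/4.899 = 0.9226, the fractional saturation.
v = 0.9226 × Vmax = 0.9226 × 198 = 183 μmol·min⁻¹.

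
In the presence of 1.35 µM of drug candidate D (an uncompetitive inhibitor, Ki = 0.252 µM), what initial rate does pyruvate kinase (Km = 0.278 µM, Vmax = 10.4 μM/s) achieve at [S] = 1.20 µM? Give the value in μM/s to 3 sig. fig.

1.58 μM/s

α = 1 + [I]/Ki = 1 + 1.35/0.252 = 6.357.
For an uncompetitive inhibitor, both parameters are divided by α, giving Vmax/α and Km/α: Km,app = 0.0437 µM, Vmax,app = 1.64 μM/s.
v = Vmax,app·[S]/(Km,app + [S]) = 1.64 × 1.20/(0.0437 + 1.20) = 1.58 μM/s.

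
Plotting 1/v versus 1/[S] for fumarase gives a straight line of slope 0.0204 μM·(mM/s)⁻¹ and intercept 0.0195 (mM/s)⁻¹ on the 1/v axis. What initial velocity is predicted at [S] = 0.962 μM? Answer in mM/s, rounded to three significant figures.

24.6 mM/s

The y-intercept is 1/Vmax, so Vmax = 1/0.0195 = 51.3 mM/s.
The slope is Km/Vmax, so Km = 0.0204 × 51.3 = 1.05 μM.
Then v = 51.3 × 0.962/(1.05 + 0.962) = 24.6 mM/s.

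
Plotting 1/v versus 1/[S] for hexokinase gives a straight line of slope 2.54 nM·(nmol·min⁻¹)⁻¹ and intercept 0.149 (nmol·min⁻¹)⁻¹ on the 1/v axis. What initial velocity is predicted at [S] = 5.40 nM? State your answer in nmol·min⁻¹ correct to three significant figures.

The y-intercept is 1/Vmax, so Vmax = 1/0.149 = 6.71 nmol·min⁻¹.
The slope is Km/Vmax, so Km = 2.54 × 6.71 = 17.0 nM.
Then v = 6.71 × 5.40/(17.0 + 5.40) = 1.61 nmol·min⁻¹.

1.61 nmol·min⁻¹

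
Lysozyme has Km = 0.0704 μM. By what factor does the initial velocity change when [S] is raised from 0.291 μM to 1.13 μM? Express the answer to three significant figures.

The fractional saturations are [S]/(Km+[S]) = 0.291/0.3614 = 0.8052 and 1.13/1.200 = 0.9414.
v₂/v₁ is just their ratio: 0.9414/0.8052 = 1.17.

1.17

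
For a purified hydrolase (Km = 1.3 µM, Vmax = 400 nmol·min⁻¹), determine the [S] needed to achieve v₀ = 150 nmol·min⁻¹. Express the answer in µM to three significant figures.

Rearranging v = Vmax[S]/(Km+[S]) gives [S] = Km·v/(Vmax − v).
[S] = 1.3 × 150 / (400 − 150) = 195.0/250.0 = 0.780 µM.

0.780 µM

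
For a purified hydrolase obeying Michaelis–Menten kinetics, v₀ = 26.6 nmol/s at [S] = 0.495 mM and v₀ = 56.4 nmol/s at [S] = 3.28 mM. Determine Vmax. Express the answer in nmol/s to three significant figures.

In reciprocal form, 1/v = (Km/Vmax)·(1/[S]) + 1/Vmax. The two points give (1/[S], 1/v) = (2.020, 0.03759) and (0.3049, 0.01773).
Slope = (0.03759 − 0.01773)/(2.020 − 0.3049) = 0.01158; intercept = 0.03759 − 0.01158×2.020 = 0.01420.
Vmax = 1/intercept = 70.4 nmol/s; Km = slope × Vmax = 0.01158 × 70.4 = 0.815 mM.

70.4 nmol/s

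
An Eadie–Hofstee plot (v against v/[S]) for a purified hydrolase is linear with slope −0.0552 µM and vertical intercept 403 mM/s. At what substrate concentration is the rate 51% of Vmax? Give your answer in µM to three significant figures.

0.0575 µM

The Eadie–Hofstee slope gives Km = 0.0552 µM (slope = −Km).
v/Vmax = [S]/(Km+[S]) = 0.51 ⇒ [S] = Km·0.51/(1−0.51) = 0.0552 × 1.041 = 0.0575 µM.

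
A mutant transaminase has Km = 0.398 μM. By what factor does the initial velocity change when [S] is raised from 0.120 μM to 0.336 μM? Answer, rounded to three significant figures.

Since Vmax cancels, v₂/v₁ = [S]₂(Km+[S]₁) / [S]₁(Km+[S]₂).
= 0.336×(0.398+0.120) / (0.120×(0.398+0.336)) = 0.1740/0.08808 = 1.98.

1.98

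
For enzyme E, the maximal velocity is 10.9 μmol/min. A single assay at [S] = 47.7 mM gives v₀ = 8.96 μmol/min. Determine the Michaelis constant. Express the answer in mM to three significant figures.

10.3 mM

From v = Vmax[S]/(Km+[S]), Km = [S](Vmax − v)/v.
Km = 47.7 × (10.9 − 8.96) / 8.96 = 92.54/8.96 = 10.3 mM.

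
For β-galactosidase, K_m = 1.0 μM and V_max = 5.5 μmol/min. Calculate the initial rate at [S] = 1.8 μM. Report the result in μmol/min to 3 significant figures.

3.54 μmol/min

v = Vmax·[S]/(Km + [S]) = 5.5 × 1.8 / (1.0 + 1.8)
  = 9.900 / 2.800 = 3.54 μmol/min.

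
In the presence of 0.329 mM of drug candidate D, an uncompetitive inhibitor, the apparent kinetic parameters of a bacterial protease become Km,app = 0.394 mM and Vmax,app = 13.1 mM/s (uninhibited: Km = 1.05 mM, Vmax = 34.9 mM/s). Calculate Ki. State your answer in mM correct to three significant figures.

Uncompetitive: Vmax,app = Vmax/α (and Km,app = Km/α) with α = 1 + [I]/Ki.
α = Vmax/Vmax,app = 34.9/13.1 = 2.664.
Since α = 1 + [I]/Ki, [I]/Ki = 2.664 − 1 = 1.664 and Ki = 0.329/1.664 = 0.198 mM.

0.198 mM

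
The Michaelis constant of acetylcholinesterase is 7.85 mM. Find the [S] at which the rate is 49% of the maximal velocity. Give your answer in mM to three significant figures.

7.54 mM

v/Vmax = [S]/(Km+[S]) = 0.49, so [S] = Km·0.49/(1 − 0.49) = 7.85 × 0.9608.
[S] = 7.54 mM.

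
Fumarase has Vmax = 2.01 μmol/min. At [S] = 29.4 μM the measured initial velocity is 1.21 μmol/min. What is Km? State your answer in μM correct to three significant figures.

v/Vmax = 1.21/2.01 = 0.6020 = [S]/(Km+[S]).
So Km + [S] = [S]/0.6020 = 48.84 μM, giving Km = 48.84 − 29.4 = 19.4 μM.

19.4 μM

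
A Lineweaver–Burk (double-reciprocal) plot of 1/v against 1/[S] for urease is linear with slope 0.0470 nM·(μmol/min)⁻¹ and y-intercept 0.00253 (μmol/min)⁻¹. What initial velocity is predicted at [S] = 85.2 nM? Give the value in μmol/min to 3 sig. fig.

325 μmol/min

The y-intercept is 1/Vmax, so Vmax = 1/0.00253 = 395 μmol/min.
The slope is Km/Vmax, so Km = 0.0470 × 395 = 18.6 nM.
Then v = 395 × 85.2/(18.6 + 85.2) = 325 μmol/min.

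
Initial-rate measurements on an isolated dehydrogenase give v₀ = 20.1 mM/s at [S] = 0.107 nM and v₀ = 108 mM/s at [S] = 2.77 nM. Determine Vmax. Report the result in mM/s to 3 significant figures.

In reciprocal form, 1/v = (Km/Vmax)·(1/[S]) + 1/Vmax. The two points give (1/[S], 1/v) = (9.346, 0.04975) and (0.3610, 0.009259).
Slope = (0.04975 − 0.009259)/(9.346 − 0.3610) = 0.004507; intercept = 0.04975 − 0.004507×9.346 = 0.007632.
Vmax = 1/intercept = 131 mM/s; Km = slope × Vmax = 0.004507 × 131 = 0.590 nM.

131 mM/s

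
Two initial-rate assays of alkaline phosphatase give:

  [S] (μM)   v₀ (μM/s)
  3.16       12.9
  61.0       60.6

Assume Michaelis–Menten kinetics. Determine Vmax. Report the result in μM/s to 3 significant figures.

From v = Vmax[S]/(Km+[S]), each point gives Vmax = v(Km+[S])/[S].
Equating: 12.9(Km+3.16)/3.16 = 60.6(Km+61.0)/61.0.
4.082·Km + 12.9 = 0.9934·Km + 60.6, so (4.082 − 0.9934)·Km = 60.6 − 12.9.
Km = 47.70/3.089 = 15.4 μM; then Vmax = 12.9(15.4+3.16)/3.16 = 75.9 μM/s.

75.9 μM/s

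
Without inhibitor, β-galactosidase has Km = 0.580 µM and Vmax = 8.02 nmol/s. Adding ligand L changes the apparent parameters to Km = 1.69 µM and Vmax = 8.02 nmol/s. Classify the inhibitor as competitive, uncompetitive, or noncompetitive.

Km increases (0.580 → 1.69 µM) while Vmax is unchanged — the hallmark of competitive inhibition.

competitive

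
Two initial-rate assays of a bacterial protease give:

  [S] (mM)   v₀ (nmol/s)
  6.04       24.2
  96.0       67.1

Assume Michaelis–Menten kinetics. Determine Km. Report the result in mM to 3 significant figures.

In reciprocal form, 1/v = (Km/Vmax)·(1/[S]) + 1/Vmax. The two points give (1/[S], 1/v) = (0.1656, 0.04132) and (0.01042, 0.01490).
Slope = (0.04132 − 0.01490)/(0.1656 − 0.01042) = 0.1703; intercept = 0.04132 − 0.1703×0.1656 = 0.01313.
Vmax = 1/intercept = 76.2 nmol/s; Km = slope × Vmax = 0.1703 × 76.2 = 13.0 mM.

13.0 mM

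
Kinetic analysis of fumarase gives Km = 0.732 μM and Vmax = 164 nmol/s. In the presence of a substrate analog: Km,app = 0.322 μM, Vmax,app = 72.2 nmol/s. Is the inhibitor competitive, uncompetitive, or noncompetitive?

uncompetitive

Both Km and Vmax decrease by the same factor (~2.27-fold) — characteristic of uncompetitive inhibition.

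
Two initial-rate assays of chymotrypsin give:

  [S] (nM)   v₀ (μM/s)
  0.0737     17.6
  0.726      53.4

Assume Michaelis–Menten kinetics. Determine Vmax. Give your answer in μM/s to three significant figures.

From v = Vmax[S]/(Km+[S]), each point gives Vmax = v(Km+[S])/[S].
Equating: 17.6(Km+0.0737)/0.0737 = 53.4(Km+0.726)/0.726.
238.8·Km + 17.6 = 73.55·Km + 53.4, so (238.8 − 73.55)·Km = 53.4 − 17.6.
Km = 35.80/165.3 = 0.217 nM; then Vmax = 17.6(0.217+0.0737)/0.0737 = 69.3 μM/s.

69.3 μM/s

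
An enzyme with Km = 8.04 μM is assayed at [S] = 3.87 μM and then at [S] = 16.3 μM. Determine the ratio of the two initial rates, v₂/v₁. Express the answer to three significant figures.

Since Vmax cancels, v₂/v₁ = [S]₂(Km+[S]₁) / [S]₁(Km+[S]₂).
= 16.3×(8.04+3.87) / (3.87×(8.04+16.3)) = 194.1/94.20 = 2.06.

2.06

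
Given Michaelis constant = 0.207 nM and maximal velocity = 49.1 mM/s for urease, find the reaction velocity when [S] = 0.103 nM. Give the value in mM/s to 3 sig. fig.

v = Vmax·[S]/(Km + [S]) = 49.1 × 0.103 / (0.207 + 0.103)
  = 5.057 / 0.3100 = 16.3 mM/s.

16.3 mM/s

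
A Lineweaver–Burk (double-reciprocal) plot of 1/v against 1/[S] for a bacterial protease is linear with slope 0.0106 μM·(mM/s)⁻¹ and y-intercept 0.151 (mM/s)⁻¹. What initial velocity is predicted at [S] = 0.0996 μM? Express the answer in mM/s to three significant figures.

3.88 mM/s

The y-intercept is 1/Vmax, so Vmax = 1/0.151 = 6.62 mM/s.
The slope is Km/Vmax, so Km = 0.0106 × 6.62 = 0.0702 μM.
Then v = 6.62 × 0.0996/(0.0702 + 0.0996) = 3.88 mM/s.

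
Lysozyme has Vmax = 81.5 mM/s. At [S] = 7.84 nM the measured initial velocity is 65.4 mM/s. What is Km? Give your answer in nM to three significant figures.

v/Vmax = 65.4/81.5 = 0.8025 = [S]/(Km+[S]).
So Km + [S] = [S]/0.8025 = 9.770 nM, giving Km = 9.770 − 7.84 = 1.93 nM.

1.93 nM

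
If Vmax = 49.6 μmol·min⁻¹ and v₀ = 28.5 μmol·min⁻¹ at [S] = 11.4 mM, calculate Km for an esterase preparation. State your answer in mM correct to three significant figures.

v/Vmax = 28.5/49.6 = 0.5746 = [S]/(Km+[S]).
So Km + [S] = [S]/0.5746 = 19.84 mM, giving Km = 19.84 − 11.4 = 8.44 mM.

8.44 mM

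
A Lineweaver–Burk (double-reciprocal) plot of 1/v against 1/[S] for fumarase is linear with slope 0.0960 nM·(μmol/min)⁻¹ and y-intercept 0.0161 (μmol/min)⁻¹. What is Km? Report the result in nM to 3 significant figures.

y-intercept = 1/Vmax ⇒ Vmax = 62.1 μmol/min; slope = Km/Vmax ⇒ Km = slope × Vmax.
Km = 0.0960 × 62.1 = 5.96 nM.

5.96 nM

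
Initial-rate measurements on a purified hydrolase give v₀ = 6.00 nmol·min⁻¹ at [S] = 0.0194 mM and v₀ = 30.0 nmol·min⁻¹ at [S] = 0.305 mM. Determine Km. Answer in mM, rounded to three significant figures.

From v = Vmax[S]/(Km+[S]), each point gives Vmax = v(Km+[S])/[S].
Equating: 6.00(Km+0.0194)/0.0194 = 30.0(Km+0.305)/0.305.
309.3·Km + 6.00 = 98.36·Km + 30.0, so (309.3 − 98.36)·Km = 30.0 − 6.00.
Km = 24.00/210.9 = 0.114 mM; then Vmax = 6.00(0.114+0.0194)/0.0194 = 41.2 nmol·min⁻¹.

0.114 mM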